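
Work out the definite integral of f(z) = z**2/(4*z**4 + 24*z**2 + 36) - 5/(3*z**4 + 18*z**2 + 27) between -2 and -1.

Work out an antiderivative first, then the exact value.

Antiderivative: F(z) = (-87*z - 11*sqrt(3)*(z**2 + 3)*atan(sqrt(3)*z/3))/(216*(z**2 + 3)); value = -11*sqrt(3)*atan(2*sqrt(3)/3)/216 - 29/2016 + 11*sqrt(3)*pi/1296

The integrand splits into summands that can be handled one at a time.
F(z) = (-87*z - 11*sqrt(3)*(z**2 + 3)*atan(sqrt(3)*z/3))/(216*(z**2 + 3)) is an antiderivative of f.
Check: d/dz[(-87*z - 11*sqrt(3)*(z**2 + 3)*atan(sqrt(3)*z/3))/(216*(z**2 + 3))] = (3*z**2 - 20)/(12*z**4 + 72*z**2 + 108), which equals f(z).
F(-1) = 11*sqrt(3)*pi/1296 + 29/288; F(-2) = 11*sqrt(3)*atan(2*sqrt(3)/3)/216 + 29/252.
Integral = F(-1) - F(-2) = -11*sqrt(3)*atan(2*sqrt(3)/3)/216 - 29/2016 + 11*sqrt(3)*pi/1296.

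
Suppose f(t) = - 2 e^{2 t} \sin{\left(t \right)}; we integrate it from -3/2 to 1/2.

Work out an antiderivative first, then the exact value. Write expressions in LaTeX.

Antiderivative: F(t) = - \frac{4 e^{2 t} \sin{\left(t \right)}}{5} + \frac{2 e^{2 t} \cos{\left(t \right)}}{5}; value = - \frac{4 e \sin{\left(\frac{1}{2} \right)}}{5} - \frac{4 \sin{\left(\frac{3}{2} \right)}}{5 e^{3}} - \frac{2 \cos{\left(\frac{3}{2} \right)}}{5 e^{3}} + \frac{2 e \cos{\left(\frac{1}{2} \right)}}{5}

A candidate is checked by its d/dt: the result must match f(t).
F(t) = - \frac{4 e^{2 t} \sin{\left(t \right)}}{5} + \frac{2 e^{2 t} \cos{\left(t \right)}}{5} is an antiderivative of f.
Check: d/dt[- \frac{4 e^{2 t} \sin{\left(t \right)}}{5} + \frac{2 e^{2 t} \cos{\left(t \right)}}{5}] = - 2 e^{2 t} \sin{\left(t \right)} = f(t).
F(1/2) = - \frac{4 e \sin{\left(\frac{1}{2} \right)}}{5} + \frac{2 e \cos{\left(\frac{1}{2} \right)}}{5}; F(-3/2) = \frac{2 \cos{\left(\frac{3}{2} \right)}}{5 e^{3}} + \frac{4 \sin{\left(\frac{3}{2} \right)}}{5 e^{3}}.
Integral = F(1/2) - F(-3/2) = - \frac{4 e \sin{\left(\frac{1}{2} \right)}}{5} - \frac{4 \sin{\left(\frac{3}{2} \right)}}{5 e^{3}} - \frac{2 \cos{\left(\frac{3}{2} \right)}}{5 e^{3}} + \frac{2 e \cos{\left(\frac{1}{2} \right)}}{5}.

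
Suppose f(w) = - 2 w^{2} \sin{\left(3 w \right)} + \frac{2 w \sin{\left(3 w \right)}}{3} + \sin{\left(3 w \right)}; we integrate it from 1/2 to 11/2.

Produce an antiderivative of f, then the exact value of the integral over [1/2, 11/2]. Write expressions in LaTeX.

Integrate term by term and add the pieces.
F(w) = \frac{18 w^{2} \cos{\left(3 w \right)} - 12 w \sin{\left(3 w \right)} - 6 w \cos{\left(3 w \right)} + 2 \sin{\left(3 w \right)} - 13 \cos{\left(3 w \right)}}{27} is an antiderivative of f.
Check: d/dw[\frac{18 w^{2} \cos{\left(3 w \right)} - 12 w \sin{\left(3 w \right)} - 6 w \cos{\left(3 w \right)} + 2 \sin{\left(3 w \right)} - 13 \cos{\left(3 w \right)}}{27}] = - 2 w^{2} \sin{\left(3 w \right)} + \frac{2 w \sin{\left(3 w \right)}}{3} + \sin{\left(3 w \right)} = f(w).
F(11/2) = \frac{997 \cos{\left(\frac{33}{2} \right)}}{54} - \frac{64 \sin{\left(\frac{33}{2} \right)}}{27}; F(1/2) = - \frac{4 \sin{\left(\frac{3}{2} \right)}}{27} - \frac{23 \cos{\left(\frac{3}{2} \right)}}{54}.
Integral = F(11/2) - F(1/2) = \frac{997 \cos{\left(\frac{33}{2} \right)}}{54} + \frac{23 \cos{\left(\frac{3}{2} \right)}}{54} + \frac{4 \sin{\left(\frac{3}{2} \right)}}{27} - \frac{64 \sin{\left(\frac{33}{2} \right)}}{27}.

Antiderivative: F(w) = \frac{18 w^{2} \cos{\left(3 w \right)} - 12 w \sin{\left(3 w \right)} - 6 w \cos{\left(3 w \right)} + 2 \sin{\left(3 w \right)} - 13 \cos{\left(3 w \right)}}{27}; value = \frac{997 \cos{\left(\frac{33}{2} \right)}}{54} + \frac{23 \cos{\left(\frac{3}{2} \right)}}{54} + \frac{4 \sin{\left(\frac{3}{2} \right)}}{27} - \frac{64 \sin{\left(\frac{33}{2} \right)}}{27}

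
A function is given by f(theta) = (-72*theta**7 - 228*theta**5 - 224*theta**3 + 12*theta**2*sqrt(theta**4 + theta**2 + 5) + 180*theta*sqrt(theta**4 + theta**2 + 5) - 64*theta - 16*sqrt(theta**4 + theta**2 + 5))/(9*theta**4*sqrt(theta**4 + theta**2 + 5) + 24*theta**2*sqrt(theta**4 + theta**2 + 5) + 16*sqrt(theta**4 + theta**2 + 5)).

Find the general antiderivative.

F(theta) = -2*theta/(3*theta**2/2 + 2) - 4*sqrt(theta**4 + theta**2 + 5) - 5/(theta**2/2 + 2/3) + C

A candidate is checked by its d/dtheta: the result must match f(theta).
Check: d/dtheta[-2*theta/(3*theta**2/2 + 2) - 4*sqrt(theta**4 + theta**2 + 5) - 5/(theta**2/2 + 2/3)] = (-72*theta**7 - 228*theta**5 - 224*theta**3 + 12*theta**2*sqrt(theta**4 + theta**2 + 5) + 180*theta*sqrt(theta**4 + theta**2 + 5) - 64*theta - 16*sqrt(theta**4 + theta**2 + 5))/(9*theta**4*sqrt(theta**4 + theta**2 + 5) + 24*theta**2*sqrt(theta**4 + theta**2 + 5) + 16*sqrt(theta**4 + theta**2 + 5)) = f(theta).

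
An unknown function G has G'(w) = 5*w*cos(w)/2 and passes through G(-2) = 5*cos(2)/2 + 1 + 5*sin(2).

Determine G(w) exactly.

G(w) = 5*w*sin(w)/2 + 5*cos(w)/2 + 1

The proposed G(w) is checked by its d/dw: the result must match the given G'(w).
A general antiderivative is 5*w*sin(w)/2 + 5*cos(w)/2 + C.
The condition gives C = 5*cos(2)/2 + 1 + 5*sin(2) - (5*cos(2)/2 + 5*sin(2)) = 1.
So G(w) = 5*w*sin(w)/2 + 5*cos(w)/2 + 1.
Check: d/dw[5*w*sin(w)/2 + 5*cos(w)/2 + 1] = 5*w*cos(w)/2 = G'(w).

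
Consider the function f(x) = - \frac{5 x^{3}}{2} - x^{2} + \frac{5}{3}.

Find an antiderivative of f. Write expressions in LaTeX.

Integrate term by term and add the pieces.
Check: d/dx[- \frac{5 x^{4}}{8} - \frac{x^{3}}{3} + \frac{5 x}{3}] = - \frac{5 x^{3}}{2} - x^{2} + \frac{5}{3} = f(x).

An antiderivative is F(x) = - \frac{5 x^{4}}{8} - \frac{x^{3}}{3} + \frac{5 x}{3}.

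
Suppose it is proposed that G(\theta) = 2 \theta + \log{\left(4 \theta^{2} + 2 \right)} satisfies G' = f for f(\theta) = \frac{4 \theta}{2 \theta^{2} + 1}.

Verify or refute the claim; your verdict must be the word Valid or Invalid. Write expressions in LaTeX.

d/d\theta[G] = \frac{4 \theta^{2} + 4 \theta + 2}{2 \theta^{2} + 1}
d/d\theta[G] - f(\theta) = 2 != 0.

Invalid: d/d\theta[G] - f = 2, which is not 0.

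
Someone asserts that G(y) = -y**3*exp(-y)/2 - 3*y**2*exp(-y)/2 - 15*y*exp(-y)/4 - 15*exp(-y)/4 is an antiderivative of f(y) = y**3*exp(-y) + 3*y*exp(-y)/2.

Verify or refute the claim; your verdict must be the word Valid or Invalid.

d/dy[G] = (2*y**3 + 3*y)*exp(-y)/4
d/dy[G] - f(y) = (-2*y**3 - 3*y)*exp(-y)/4 != 0.

Invalid: d/dy[G] - f = (-2*y**3 - 3*y)*exp(-y)/4, which is not 0.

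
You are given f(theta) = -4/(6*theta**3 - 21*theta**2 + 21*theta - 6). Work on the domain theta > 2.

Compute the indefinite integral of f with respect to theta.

The denominator factors as 3*(theta - 2)*(theta - 1)*(2*theta - 1); partial fractions split f into directly integrable pieces: -16/(9*(2*theta - 1)) + 4/(3*(theta - 1)) - 4/(9*(theta - 2)).
Check: d/dtheta[-4*log(theta - 2)/9 + 4*log(theta - 1)/3 - 8*log(theta - 1/2)/9] = -4/(6*theta**3 - 21*theta**2 + 21*theta - 6) = f(theta).

F(theta) = -4*log(theta - 2)/9 + 4*log(theta - 1)/3 - 8*log(theta - 1/2)/9 + C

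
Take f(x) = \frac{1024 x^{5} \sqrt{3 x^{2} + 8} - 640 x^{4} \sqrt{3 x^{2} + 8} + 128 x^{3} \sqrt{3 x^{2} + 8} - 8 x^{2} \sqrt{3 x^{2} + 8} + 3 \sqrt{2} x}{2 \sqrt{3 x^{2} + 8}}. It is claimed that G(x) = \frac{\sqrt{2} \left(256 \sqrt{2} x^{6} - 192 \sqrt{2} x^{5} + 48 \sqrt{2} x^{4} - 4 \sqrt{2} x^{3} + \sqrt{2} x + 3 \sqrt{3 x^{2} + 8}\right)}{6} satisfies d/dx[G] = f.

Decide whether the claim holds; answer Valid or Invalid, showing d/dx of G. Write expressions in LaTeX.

d/dx[G] = \frac{3072 x^{5} \sqrt{3 x^{2} + 8} - 1920 x^{4} \sqrt{3 x^{2} + 8} + 384 x^{3} \sqrt{3 x^{2} + 8} - 24 x^{2} \sqrt{3 x^{2} + 8} + 9 \sqrt{2} x + 2 \sqrt{3 x^{2} + 8}}{6 \sqrt{3 x^{2} + 8}}
d/dx[G] - f(x) = \frac{1}{3} != 0.

Invalid: d/dx[G] - f = \frac{1}{3}, which is not 0.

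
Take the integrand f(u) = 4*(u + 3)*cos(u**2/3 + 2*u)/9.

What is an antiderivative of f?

An antiderivative is F(u) = 2*sin(u**2/3 + 2*u)/3.

The substitution w = u**2/3 + 2*u works: f is exactly (dF/dw)*(dw/du) for that inner function.
Check: d/du[2*sin(u**2/3 + 2*u)/3] = 4*u*cos(u**2/3 + 2*u)/9 + 4*cos(u**2/3 + 2*u)/3, which equals f(u).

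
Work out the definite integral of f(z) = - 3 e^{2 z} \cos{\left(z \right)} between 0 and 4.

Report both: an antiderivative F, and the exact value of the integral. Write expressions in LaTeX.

A first test for any F(z): its z-derivative must equal f(z) identically.
F(z) = - \frac{3 e^{2 z} \sin{\left(z \right)}}{5} - \frac{6 e^{2 z} \cos{\left(z \right)}}{5} is an antiderivative of f.
Check: d/dz[- \frac{3 e^{2 z} \sin{\left(z \right)}}{5} - \frac{6 e^{2 z} \cos{\left(z \right)}}{5}] = - 3 e^{2 z} \cos{\left(z \right)} = f(z).
F(4) = - \frac{3 e^{8} \sin{\left(4 \right)}}{5} - \frac{6 e^{8} \cos{\left(4 \right)}}{5}; F(0) = - \frac{6}{5}.
Integral = F(4) - F(0) = \frac{6}{5} - \frac{3 e^{8} \sin{\left(4 \right)}}{5} - \frac{6 e^{8} \cos{\left(4 \right)}}{5}.

Antiderivative: F(z) = - \frac{3 e^{2 z} \sin{\left(z \right)}}{5} - \frac{6 e^{2 z} \cos{\left(z \right)}}{5}; value = \frac{6}{5} - \frac{3 e^{8} \sin{\left(4 \right)}}{5} - \frac{6 e^{8} \cos{\left(4 \right)}}{5}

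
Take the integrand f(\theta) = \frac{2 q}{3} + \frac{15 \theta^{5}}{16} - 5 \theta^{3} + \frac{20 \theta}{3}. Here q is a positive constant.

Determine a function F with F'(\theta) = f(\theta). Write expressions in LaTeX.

An antiderivative is F(\theta) = \frac{576 q \theta + 5 \left(3 \theta^{2} - 8\right)^{3}}{864}.

The integrand splits into summands that can be handled one at a time.
Check: d/d\theta[\frac{576 q \theta + 5 \left(3 \theta^{2} - 8\right)^{3}}{864}] = \frac{2 q}{3} + \frac{15 \theta^{5}}{16} - 5 \theta^{3} + \frac{20 \theta}{3} = f(\theta).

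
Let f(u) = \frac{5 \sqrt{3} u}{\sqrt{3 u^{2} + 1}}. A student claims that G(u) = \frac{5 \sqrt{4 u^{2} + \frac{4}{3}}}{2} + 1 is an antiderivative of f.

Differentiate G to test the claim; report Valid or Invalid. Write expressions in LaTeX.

Valid. The derivative of G reproduces f.

d/du[G] = \frac{5 \sqrt{3} u}{\sqrt{3 u^{2} + 1}}
This equals f(u) exactly, so the claim holds.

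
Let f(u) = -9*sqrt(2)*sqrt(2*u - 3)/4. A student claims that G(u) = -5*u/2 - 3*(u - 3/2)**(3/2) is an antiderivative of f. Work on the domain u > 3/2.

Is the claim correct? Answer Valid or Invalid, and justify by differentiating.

d/du[G] = sqrt(2)*(-9*sqrt(2*u - 3) - 5*sqrt(2))/4
d/du[G] - f(u) = -5/2 != 0.

Invalid: d/du[G] - f = -5/2, which is not 0.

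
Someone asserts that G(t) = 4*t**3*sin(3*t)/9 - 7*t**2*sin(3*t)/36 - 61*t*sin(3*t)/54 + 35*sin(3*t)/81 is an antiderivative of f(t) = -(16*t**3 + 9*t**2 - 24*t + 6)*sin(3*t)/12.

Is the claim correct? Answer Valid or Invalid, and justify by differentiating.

d/dt[G] = 4*t**3*cos(3*t)/3 + 4*t**2*sin(3*t)/3 - 7*t**2*cos(3*t)/12 - 7*t*sin(3*t)/18 - 61*t*cos(3*t)/18 - 61*sin(3*t)/54 + 35*cos(3*t)/27
d/dt[G] - f(t) = 4*t**3*sin(3*t)/3 + 4*t**3*cos(3*t)/3 + 25*t**2*sin(3*t)/12 - 7*t**2*cos(3*t)/12 - 43*t*sin(3*t)/18 - 61*t*cos(3*t)/18 - 17*sin(3*t)/27 + 35*cos(3*t)/27 != 0.

Invalid: d/dt[G] - f = 4*t**3*sin(3*t)/3 + 4*t**3*cos(3*t)/3 + 25*t**2*sin(3*t)/12 - 7*t**2*cos(3*t)/12 - 43*t*sin(3*t)/18 - 61*t*cos(3*t)/18 - 17*sin(3*t)/27 + 35*cos(3*t)/27, which is not 0.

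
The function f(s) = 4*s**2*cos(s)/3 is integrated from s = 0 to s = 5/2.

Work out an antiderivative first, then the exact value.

Antiderivative: F(s) = 4*(s**2*sin(s) + 2*s*cos(s) - 2*sin(s))/3; value = 20*cos(5/2)/3 + 17*sin(5/2)/3

A candidate is checked by its d/ds: the result must match f(s).
F(s) = 4*(s**2*sin(s) + 2*s*cos(s) - 2*sin(s))/3 is an antiderivative of f.
Check: d/ds[4*(s**2*sin(s) + 2*s*cos(s) - 2*sin(s))/3] = 4*s**2*cos(s)/3 = f(s).
F(5/2) = 20*cos(5/2)/3 + 17*sin(5/2)/3; F(0) = 0.
Integral = F(5/2) - F(0) = 20*cos(5/2)/3 + 17*sin(5/2)/3.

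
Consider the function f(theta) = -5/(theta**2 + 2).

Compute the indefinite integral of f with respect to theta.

Any candidate F(theta) must reproduce f(theta) exactly when differentiated.
Check: d/dtheta[-5*sqrt(2)*atan(sqrt(2)*theta/2)/2] = -5/(theta**2 + 2) = f(theta).

F(theta) = -5*sqrt(2)*atan(sqrt(2)*theta/2)/2 + C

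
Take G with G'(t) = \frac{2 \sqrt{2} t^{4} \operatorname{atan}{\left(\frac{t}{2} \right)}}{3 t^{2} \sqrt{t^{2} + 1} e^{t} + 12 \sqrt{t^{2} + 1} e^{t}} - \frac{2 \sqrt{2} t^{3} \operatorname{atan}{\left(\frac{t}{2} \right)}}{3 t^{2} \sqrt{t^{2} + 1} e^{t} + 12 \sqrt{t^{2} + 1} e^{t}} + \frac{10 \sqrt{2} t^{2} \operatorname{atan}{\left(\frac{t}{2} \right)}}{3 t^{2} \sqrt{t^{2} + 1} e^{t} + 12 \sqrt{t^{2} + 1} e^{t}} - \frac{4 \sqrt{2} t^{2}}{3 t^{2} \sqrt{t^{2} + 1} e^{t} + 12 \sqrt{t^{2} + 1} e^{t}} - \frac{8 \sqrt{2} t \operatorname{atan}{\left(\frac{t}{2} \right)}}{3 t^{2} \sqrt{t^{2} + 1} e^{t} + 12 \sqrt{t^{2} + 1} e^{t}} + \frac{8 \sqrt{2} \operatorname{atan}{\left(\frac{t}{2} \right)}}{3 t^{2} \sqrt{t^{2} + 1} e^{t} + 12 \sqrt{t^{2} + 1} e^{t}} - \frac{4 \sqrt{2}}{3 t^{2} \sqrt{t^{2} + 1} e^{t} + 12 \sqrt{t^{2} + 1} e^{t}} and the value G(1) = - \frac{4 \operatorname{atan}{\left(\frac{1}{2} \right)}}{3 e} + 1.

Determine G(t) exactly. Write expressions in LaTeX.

G(t) = - \frac{2 \sqrt{2 t^{2} + 2} e^{- t} \operatorname{atan}{\left(\frac{t}{2} \right)}}{3} + 1

Integrate term by term and add the pieces.
A general antiderivative is - \frac{2 \sqrt{2 t^{2} + 2} e^{- t} \operatorname{atan}{\left(\frac{t}{2} \right)}}{3} + C.
The condition gives C = - \frac{4 \operatorname{atan}{\left(\frac{1}{2} \right)}}{3 e} + 1 - (- \frac{4 \operatorname{atan}{\left(\frac{1}{2} \right)}}{3 e}) = 1.
So G(t) = - \frac{2 \sqrt{2 t^{2} + 2} e^{- t} \operatorname{atan}{\left(\frac{t}{2} \right)}}{3} + 1.
Check: d/dt[- \frac{2 \sqrt{2 t^{2} + 2} e^{- t} \operatorname{atan}{\left(\frac{t}{2} \right)}}{3} + 1] = \frac{2 \sqrt{2} t^{4} \operatorname{atan}{\left(\frac{t}{2} \right)} - 2 \sqrt{2} t^{3} \operatorname{atan}{\left(\frac{t}{2} \right)} + 10 \sqrt{2} t^{2} \operatorname{atan}{\left(\frac{t}{2} \right)} - 4 \sqrt{2} t^{2} - 8 \sqrt{2} t \operatorname{atan}{\left(\frac{t}{2} \right)} + 8 \sqrt{2} \operatorname{atan}{\left(\frac{t}{2} \right)} - 4 \sqrt{2}}{3 t^{2} \sqrt{t^{2} + 1} e^{t} + 12 \sqrt{t^{2} + 1} e^{t}}, which equals G'(t).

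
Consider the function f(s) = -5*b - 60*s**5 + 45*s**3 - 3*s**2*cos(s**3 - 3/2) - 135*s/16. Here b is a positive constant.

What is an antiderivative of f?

An antiderivative is F(s) = (-1280*b*s - 5*(8*s**2 - 3)**3 - 256*sin(s**3 - 3/2))/256.

Integrate term by term and add the pieces.
Check: d/ds[(-1280*b*s - 5*(8*s**2 - 3)**3 - 256*sin(s**3 - 3/2))/256] = -5*b - 60*s**5 + 45*s**3 - 3*s**2*cos(s**3 - 3/2) - 135*s/16 = f(s).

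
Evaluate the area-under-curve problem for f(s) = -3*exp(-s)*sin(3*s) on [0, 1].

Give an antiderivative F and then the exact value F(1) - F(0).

Whatever form F(s) takes, F'(s) = f(s) is non-negotiable.
F(s) = 3*(sin(3*s) + 3*cos(3*s))*exp(-s)/10 is an antiderivative of f.
Check: d/ds[3*(sin(3*s) + 3*cos(3*s))*exp(-s)/10] = -3*exp(-s)*sin(3*s) = f(s).
F(1) = 9*exp(-1)*cos(3)/10 + 3*exp(-1)*sin(3)/10; F(0) = 9/10.
Integral = F(1) - F(0) = -9/10 + 9*exp(-1)*cos(3)/10 + 3*exp(-1)*sin(3)/10.

Antiderivative: F(s) = 3*(sin(3*s) + 3*cos(3*s))*exp(-s)/10; value = -9/10 + 9*exp(-1)*cos(3)/10 + 3*exp(-1)*sin(3)/10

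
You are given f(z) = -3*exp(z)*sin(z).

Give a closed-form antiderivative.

Whatever form F(z) takes, F'(z) = f(z) is non-negotiable.
Check: d/dz[-3*exp(z)*sin(z)/2 + 3*exp(z)*cos(z)/2] = -3*exp(z)*sin(z) = f(z).

An antiderivative is F(z) = -3*exp(z)*sin(z)/2 + 3*exp(z)*cos(z)/2.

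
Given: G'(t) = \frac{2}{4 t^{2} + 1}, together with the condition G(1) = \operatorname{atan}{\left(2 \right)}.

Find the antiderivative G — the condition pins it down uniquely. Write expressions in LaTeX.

G(t) = \operatorname{atan}{\left(2 t \right)}

Recover the given G'(t) by differentiating a candidate G(t); any mismatch rules it out.
A general antiderivative is \operatorname{atan}{\left(2 t \right)} + C.
The condition gives C = \operatorname{atan}{\left(2 \right)} - (\operatorname{atan}{\left(2 \right)}) = 0.
So G(t) = \operatorname{atan}{\left(2 t \right)}.
Check: d/dt[\operatorname{atan}{\left(2 t \right)}] = \frac{2}{4 t^{2} + 1} = G'(t).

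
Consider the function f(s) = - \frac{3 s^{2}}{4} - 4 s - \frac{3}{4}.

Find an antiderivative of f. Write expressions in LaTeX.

Integrate term by term and add the pieces.
Check: d/ds[- \frac{s^{3}}{4} - 2 s^{2} - \frac{3 s}{4}] = - \frac{3 s^{2}}{4} - 4 s - \frac{3}{4} = f(s).

An antiderivative is F(s) = - \frac{s^{3}}{4} - 2 s^{2} - \frac{3 s}{4}.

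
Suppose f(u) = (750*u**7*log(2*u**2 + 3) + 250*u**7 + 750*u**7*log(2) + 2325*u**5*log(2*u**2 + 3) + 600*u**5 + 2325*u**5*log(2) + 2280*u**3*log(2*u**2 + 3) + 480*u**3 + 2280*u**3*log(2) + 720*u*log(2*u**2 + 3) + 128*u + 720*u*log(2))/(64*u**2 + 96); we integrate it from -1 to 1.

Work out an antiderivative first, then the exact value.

Antiderivative: F(u) = 125*u**6*log(4*u**2 + 6)/64 + 75*u**4*log(4*u**2 + 6)/16 + 15*u**2*log(4*u**2 + 6)/4 + log(4*u**2 + 6); value = 0

Recognize the product-rule pattern: f = v'r + vr' with v = -(-5*u**2/4 - 1)**3, r = log(4*u**2 + 6), so integration by parts undoes it.
F(u) = 125*u**6*log(4*u**2 + 6)/64 + 75*u**4*log(4*u**2 + 6)/16 + 15*u**2*log(4*u**2 + 6)/4 + log(4*u**2 + 6) is an antiderivative of f.
Check: d/du[125*u**6*log(4*u**2 + 6)/64 + 75*u**4*log(4*u**2 + 6)/16 + 15*u**2*log(4*u**2 + 6)/4 + log(4*u**2 + 6)] = (750*u**7*log(2*u**2 + 3) + 250*u**7 + 750*u**7*log(2) + 2325*u**5*log(2*u**2 + 3) + 600*u**5 + 2325*u**5*log(2) + 2280*u**3*log(2*u**2 + 3) + 480*u**3 + 2280*u**3*log(2) + 720*u*log(2*u**2 + 3) + 128*u + 720*u*log(2))/(64*u**2 + 96) = f(u).
F(1) = 729*log(10)/64; F(-1) = 729*log(10)/64.
Integral = F(1) - F(-1) = 0.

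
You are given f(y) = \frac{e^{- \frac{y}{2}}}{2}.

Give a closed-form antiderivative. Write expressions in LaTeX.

An antiderivative is F(y) = - e^{- \frac{y}{2}}.

Any candidate F(y) must reproduce f(y) exactly when differentiated.
Check: d/dy[- e^{- \frac{y}{2}}] = \frac{e^{- \frac{y}{2}}}{2} = f(y).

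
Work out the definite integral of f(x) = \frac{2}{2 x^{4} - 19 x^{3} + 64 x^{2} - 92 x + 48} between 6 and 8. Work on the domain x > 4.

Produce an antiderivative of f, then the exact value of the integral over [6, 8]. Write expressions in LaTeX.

Antiderivative: F(x) = \frac{\left(x - 2\right) \log{\left(x - 4 \right)} + 15 \left(x - 2\right) \log{\left(x - 2 \right)} - 16 \left(x - 2\right) \log{\left(x - \frac{3}{2} \right)} + 10}{10 \left(x - 2\right)}; value = - \frac{8 \log{\left(\frac{13}{2} \right)}}{5} - \frac{7 \log{\left(4 \right)}}{5} - \frac{1}{12} - \frac{\log{\left(2 \right)}}{10} + \frac{8 \log{\left(\frac{9}{2} \right)}}{5} + \frac{3 \log{\left(6 \right)}}{2}

Factor the denominator (\left(x - 4\right) \left(x - 2\right)^{2} \left(2 x - 3\right)) and decompose: f = - \frac{16}{5 \left(2 x - 3\right)} + \frac{3}{2 \left(x - 2\right)} - \frac{1}{\left(x - 2\right)^{2}} + \frac{1}{10 \left(x - 4\right)}; each piece integrates to a log, atan, or power term.
F(x) = \frac{\left(x - 2\right) \log{\left(x - 4 \right)} + 15 \left(x - 2\right) \log{\left(x - 2 \right)} - 16 \left(x - 2\right) \log{\left(x - \frac{3}{2} \right)} + 10}{10 \left(x - 2\right)} is an antiderivative of f.
Check: d/dx[\frac{\left(x - 2\right) \log{\left(x - 4 \right)} + 15 \left(x - 2\right) \log{\left(x - 2 \right)} - 16 \left(x - 2\right) \log{\left(x - \frac{3}{2} \right)} + 10}{10 \left(x - 2\right)}] = \frac{2}{2 x^{4} - 19 x^{3} + 64 x^{2} - 92 x + 48} = f(x).
F(8) = - \frac{8 \log{\left(\frac{13}{2} \right)}}{5} + \frac{\log{\left(4 \right)}}{10} + \frac{1}{6} + \frac{3 \log{\left(6 \right)}}{2}; F(6) = - \frac{8 \log{\left(\frac{9}{2} \right)}}{5} + \frac{\log{\left(2 \right)}}{10} + \frac{1}{4} + \frac{3 \log{\left(4 \right)}}{2}.
Integral = F(8) - F(6) = - \frac{8 \log{\left(\frac{13}{2} \right)}}{5} - \frac{7 \log{\left(4 \right)}}{5} - \frac{1}{12} - \frac{\log{\left(2 \right)}}{10} + \frac{8 \log{\left(\frac{9}{2} \right)}}{5} + \frac{3 \log{\left(6 \right)}}{2}.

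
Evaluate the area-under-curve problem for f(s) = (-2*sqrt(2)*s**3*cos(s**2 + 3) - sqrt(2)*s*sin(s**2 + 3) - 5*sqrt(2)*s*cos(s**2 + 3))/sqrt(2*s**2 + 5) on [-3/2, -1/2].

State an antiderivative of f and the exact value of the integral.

f has the shape u'v + uv' for u = -sqrt(s**2 + 5/2) and v = sin(s**2 + 3) — it is the derivative of the product u*v.
F(s) = -sqrt(s**2 + 5/2)*sin(s**2 + 3) is an antiderivative of f.
Check: d/ds[-sqrt(s**2 + 5/2)*sin(s**2 + 3)] = sqrt(2)*(-4*s**3*cos(s**2 + 3) - 2*s*sin(s**2 + 3) - 10*s*cos(s**2 + 3))/(2*sqrt(2*s**2 + 5)), which equals f(s).
F(-1/2) = -sqrt(11)*sin(13/4)/2; F(-3/2) = -sqrt(19)*sin(21/4)/2.
Integral = F(-1/2) - F(-3/2) = sqrt(19)*sin(21/4)/2 - sqrt(11)*sin(13/4)/2.

Antiderivative: F(s) = -sqrt(s**2 + 5/2)*sin(s**2 + 3); value = sqrt(19)*sin(21/4)/2 - sqrt(11)*sin(13/4)/2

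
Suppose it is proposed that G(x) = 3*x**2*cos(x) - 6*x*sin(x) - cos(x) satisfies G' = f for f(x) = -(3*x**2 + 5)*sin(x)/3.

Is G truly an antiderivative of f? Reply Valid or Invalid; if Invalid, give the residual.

Invalid: d/dx[G] - f = -2*x**2*sin(x) - 10*sin(x)/3, which is not 0.

d/dx[G] = -3*x**2*sin(x) - 5*sin(x)
d/dx[G] - f(x) = -2*x**2*sin(x) - 10*sin(x)/3 != 0.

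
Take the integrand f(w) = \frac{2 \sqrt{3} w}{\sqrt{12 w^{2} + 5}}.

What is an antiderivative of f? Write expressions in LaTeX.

f matches the chain-rule pattern g'(h)*h' with inner function h(w) = 4 w^{2} + \frac{5}{3}; substituting u = h(w) collapses the integral.
Check: d/dw[\frac{\sqrt{4 w^{2} + \frac{5}{3}}}{2}] = \frac{2 \sqrt{3} w}{\sqrt{12 w^{2} + 5}} = f(w).

An antiderivative is F(w) = \frac{\sqrt{4 w^{2} + \frac{5}{3}}}{2}.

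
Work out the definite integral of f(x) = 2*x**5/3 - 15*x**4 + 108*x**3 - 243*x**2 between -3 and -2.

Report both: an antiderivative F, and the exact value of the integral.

Antiderivative: F(x) = x**3*(x - 9)**3/9; value = -36008/9

f matches the chain-rule pattern g'(h)*h' with inner function h(x) = -x**2/3 + 3*x; substituting u = h(x) collapses the integral.
F(x) = x**3*(x - 9)**3/9 is an antiderivative of f.
Check: d/dx[x**3*(x - 9)**3/9] = 2*x**5/3 - 15*x**4 + 108*x**3 - 243*x**2 = f(x).
F(-2) = 10648/9; F(-3) = 5184.
Integral = F(-2) - F(-3) = -36008/9.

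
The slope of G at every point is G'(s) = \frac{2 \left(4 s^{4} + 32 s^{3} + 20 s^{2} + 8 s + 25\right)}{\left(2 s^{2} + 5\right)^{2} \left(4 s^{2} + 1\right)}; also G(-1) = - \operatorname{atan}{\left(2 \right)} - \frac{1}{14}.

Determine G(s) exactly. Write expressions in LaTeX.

G(s) = \operatorname{atan}{\left(2 s \right)} + \frac{1}{2} - \frac{2}{s^{2} + \frac{5}{2}}

A candidate passes only if d/ds[G] lands on the given G'(s) exactly.
A general antiderivative is \operatorname{atan}{\left(2 s \right)} - \frac{2}{s^{2} + \frac{5}{2}} + C.
The condition gives C = - \operatorname{atan}{\left(2 \right)} - \frac{1}{14} - (- \operatorname{atan}{\left(2 \right)} - \frac{4}{7}) = \frac{1}{2}.
So G(s) = \operatorname{atan}{\left(2 s \right)} + \frac{1}{2} - \frac{2}{s^{2} + \frac{5}{2}}.
Check: d/ds[\operatorname{atan}{\left(2 s \right)} + \frac{1}{2} - \frac{2}{s^{2} + \frac{5}{2}}] = \frac{8 s^{4} + 64 s^{3} + 40 s^{2} + 16 s + 50}{16 s^{6} + 84 s^{4} + 120 s^{2} + 25}, which equals G'(s).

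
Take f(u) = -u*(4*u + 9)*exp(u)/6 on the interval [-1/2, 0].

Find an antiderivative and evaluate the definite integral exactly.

Antiderivative: F(u) = -2*u**2*exp(u)/3 - u*exp(u)/6 + exp(u)/6; value = 1/6 - exp(-1/2)/12

f has the shape v'r + vr' for v = -2*u**2/3 - u/6 + 1/6 and r = exp(u) — it is the derivative of the product v*r.
F(u) = -2*u**2*exp(u)/3 - u*exp(u)/6 + exp(u)/6 is an antiderivative of f.
Check: d/du[-2*u**2*exp(u)/3 - u*exp(u)/6 + exp(u)/6] = -2*u**2*exp(u)/3 - 3*u*exp(u)/2, which equals f(u).
F(0) = 1/6; F(-1/2) = exp(-1/2)/12.
Integral = F(0) - F(-1/2) = 1/6 - exp(-1/2)/12.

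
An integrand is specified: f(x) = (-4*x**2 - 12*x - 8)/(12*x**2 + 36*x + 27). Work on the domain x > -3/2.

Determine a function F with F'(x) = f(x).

Recognize the product-rule pattern: f = u'v + uv' with u = -2/(3*(2*x + 3)), v = x**2 + 4*x/3, so integration by parts undoes it.
Check: d/dx[(-6*x**2 - 8*x)/(18*x + 27)] = (-4*x**2 - 12*x - 8)/(12*x**2 + 36*x + 27) = f(x).

An antiderivative is F(x) = (-6*x**2 - 8*x)/(18*x + 27).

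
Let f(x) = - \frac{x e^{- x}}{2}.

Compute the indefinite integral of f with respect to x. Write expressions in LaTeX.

F(x) = \frac{\left(x + 1\right) e^{- x}}{2} + C

Recognize the product-rule pattern: f = u'v + uv' with u = \frac{x}{2} + \frac{1}{2}, v = e^{- x}, so integration by parts undoes it.
Check: d/dx[\frac{\left(x + 1\right) e^{- x}}{2}] = - \frac{x e^{- x}}{2} = f(x).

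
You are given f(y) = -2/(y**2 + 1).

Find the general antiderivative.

F(y) = -2*atan(y) + C

An antiderivative F(y) passes only if d/dy[F] lands on f(y) exactly.
Check: d/dy[-2*atan(y)] = -2/(y**2 + 1) = f(y).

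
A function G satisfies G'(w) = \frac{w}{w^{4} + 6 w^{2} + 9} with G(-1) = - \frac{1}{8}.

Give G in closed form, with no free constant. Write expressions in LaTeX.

G(w) = - \frac{1}{2 w^{2} + 6}

The substitution u = 2 w^{2} + 6 works: G'(w) is exactly (dG/du)*(du/dw) for that inner function.
A general antiderivative is - \frac{1}{2 w^{2} + 6} + C.
The condition gives C = - \frac{1}{8} - (- \frac{1}{8}) = 0.
So G(w) = - \frac{1}{2 w^{2} + 6}.
Check: d/dw[- \frac{1}{2 w^{2} + 6}] = \frac{w}{w^{4} + 6 w^{2} + 9} = G'(w).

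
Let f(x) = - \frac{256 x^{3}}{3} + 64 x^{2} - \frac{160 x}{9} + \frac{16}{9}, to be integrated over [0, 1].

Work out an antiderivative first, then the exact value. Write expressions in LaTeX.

The substitution u = - 4 x^{2} + 2 x - \frac{1}{3} works: f is exactly (dF/du)*(du/dx) for that inner function.
F(x) = - \frac{4 \left(12 x^{2} - 6 x + 1\right)^{2}}{27} is an antiderivative of f.
Check: d/dx[- \frac{4 \left(12 x^{2} - 6 x + 1\right)^{2}}{27}] = - \frac{256 x^{3}}{3} + 64 x^{2} - \frac{160 x}{9} + \frac{16}{9} = f(x).
F(1) = - \frac{196}{27}; F(0) = - \frac{4}{27}.
Integral = F(1) - F(0) = - \frac{64}{9}.

Antiderivative: F(x) = - \frac{4 \left(12 x^{2} - 6 x + 1\right)^{2}}{27}; value = - \frac{64}{9}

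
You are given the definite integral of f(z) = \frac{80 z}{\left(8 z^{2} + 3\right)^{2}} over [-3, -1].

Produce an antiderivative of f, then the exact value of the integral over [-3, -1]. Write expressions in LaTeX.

Antiderivative: F(z) = - \frac{5}{8 z^{2} + 3}; value = - \frac{64}{165}

The substitution u = 4 z^{2} + \frac{3}{2} works: f is exactly (dF/du)*(du/dz) for that inner function.
F(z) = - \frac{5}{8 z^{2} + 3} is an antiderivative of f.
Check: d/dz[- \frac{5}{8 z^{2} + 3}] = \frac{80 z}{64 z^{4} + 48 z^{2} + 9}, which equals f(z).
F(-1) = - \frac{5}{11}; F(-3) = - \frac{1}{15}.
Integral = F(-1) - F(-3) = - \frac{64}{165}.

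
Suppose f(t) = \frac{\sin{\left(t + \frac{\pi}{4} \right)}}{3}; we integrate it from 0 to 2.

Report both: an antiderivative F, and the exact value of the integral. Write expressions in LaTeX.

Differentiate the proposed F(t) back; it has to land on f(t) exactly.
F(t) = - \frac{\cos{\left(t + \frac{\pi}{4} \right)}}{3} is an antiderivative of f.
Check: d/dt[- \frac{\cos{\left(t + \frac{\pi}{4} \right)}}{3}] = \frac{\sin{\left(t + \frac{\pi}{4} \right)}}{3} = f(t).
F(2) = - \frac{\cos{\left(\frac{\pi}{4} + 2 \right)}}{3}; F(0) = - \frac{\sqrt{2}}{6}.
Integral = F(2) - F(0) = \frac{\sqrt{2}}{6} - \frac{\cos{\left(\frac{\pi}{4} + 2 \right)}}{3}.

Antiderivative: F(t) = - \frac{\cos{\left(t + \frac{\pi}{4} \right)}}{3}; value = \frac{\sqrt{2}}{6} - \frac{\cos{\left(\frac{\pi}{4} + 2 \right)}}{3}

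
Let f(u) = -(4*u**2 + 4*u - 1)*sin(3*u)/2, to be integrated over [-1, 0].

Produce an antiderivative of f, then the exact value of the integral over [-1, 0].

A first test for any F(u): its u-derivative must equal f(u) identically.
F(u) = 2*u**2*cos(3*u)/3 - 4*u*sin(3*u)/9 + 2*u*cos(3*u)/3 - 2*sin(3*u)/9 - 17*cos(3*u)/54 is an antiderivative of f.
Check: d/du[2*u**2*cos(3*u)/3 - 4*u*sin(3*u)/9 + 2*u*cos(3*u)/3 - 2*sin(3*u)/9 - 17*cos(3*u)/54] = -2*u**2*sin(3*u) - 2*u*sin(3*u) + sin(3*u)/2, which equals f(u).
F(0) = -17/54; F(-1) = -2*sin(3)/9 - 17*cos(3)/54.
Integral = F(0) - F(-1) = -17/54 + 17*cos(3)/54 + 2*sin(3)/9.

Antiderivative: F(u) = 2*u**2*cos(3*u)/3 - 4*u*sin(3*u)/9 + 2*u*cos(3*u)/3 - 2*sin(3*u)/9 - 17*cos(3*u)/54; value = -17/54 + 17*cos(3)/54 + 2*sin(3)/9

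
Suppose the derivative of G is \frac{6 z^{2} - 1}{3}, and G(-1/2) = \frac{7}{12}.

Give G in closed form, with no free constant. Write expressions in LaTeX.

A candidate passes only if d/dz[G] lands on the given G'(z) exactly.
A general antiderivative is \frac{2 z^{3}}{3} - \frac{z}{3} + C.
The condition gives C = \frac{7}{12} - (\frac{1}{12}) = \frac{1}{2}.
So G(z) = \frac{2 z^{3}}{3} - \frac{z}{3} + \frac{1}{2}.
Check: d/dz[\frac{2 z^{3}}{3} - \frac{z}{3} + \frac{1}{2}] = 2 z^{2} - \frac{1}{3}, which equals G'(z).

G(z) = \frac{2 z^{3}}{3} - \frac{z}{3} + \frac{1}{2}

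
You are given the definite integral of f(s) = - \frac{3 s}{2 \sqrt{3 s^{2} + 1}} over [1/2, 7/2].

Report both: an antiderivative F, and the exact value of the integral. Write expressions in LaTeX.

Antiderivative: F(s) = - \frac{\sqrt{3 s^{2} + 1}}{2}; value = - \frac{\sqrt{151}}{4} + \frac{\sqrt{7}}{4}

The substitution u = 3 s^{2} + 1 works: f is exactly (dF/du)*(du/ds) for that inner function.
F(s) = - \frac{\sqrt{3 s^{2} + 1}}{2} is an antiderivative of f.
Check: d/ds[- \frac{\sqrt{3 s^{2} + 1}}{2}] = - \frac{3 s}{2 \sqrt{3 s^{2} + 1}} = f(s).
F(7/2) = - \frac{\sqrt{151}}{4}; F(1/2) = - \frac{\sqrt{7}}{4}.
Integral = F(7/2) - F(1/2) = - \frac{\sqrt{151}}{4} + \frac{\sqrt{7}}{4}.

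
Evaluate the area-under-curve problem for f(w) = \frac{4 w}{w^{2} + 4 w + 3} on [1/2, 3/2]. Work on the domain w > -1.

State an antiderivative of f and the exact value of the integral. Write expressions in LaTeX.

The denominator factors as \left(w + 1\right) \left(w + 3\right); partial fractions split f into directly integrable pieces: \frac{6}{w + 3} - \frac{2}{w + 1}.
F(w) = - 2 \log{\left(w + 1 \right)} + 6 \log{\left(w + 3 \right)} is an antiderivative of f.
Check: d/dw[- 2 \log{\left(w + 1 \right)} + 6 \log{\left(w + 3 \right)}] = \frac{4 w}{w^{2} + 4 w + 3} = f(w).
F(3/2) = - 2 \log{\left(\frac{5}{2} \right)} + 6 \log{\left(\frac{9}{2} \right)}; F(1/2) = - 2 \log{\left(\frac{3}{2} \right)} + 6 \log{\left(\frac{7}{2} \right)}.
Integral = F(3/2) - F(1/2) = - 6 \log{\left(\frac{7}{2} \right)} - 2 \log{\left(\frac{5}{2} \right)} + 2 \log{\left(\frac{3}{2} \right)} + 6 \log{\left(\frac{9}{2} \right)}.

Antiderivative: F(w) = - 2 \log{\left(w + 1 \right)} + 6 \log{\left(w + 3 \right)}; value = - 6 \log{\left(\frac{7}{2} \right)} - 2 \log{\left(\frac{5}{2} \right)} + 2 \log{\left(\frac{3}{2} \right)} + 6 \log{\left(\frac{9}{2} \right)}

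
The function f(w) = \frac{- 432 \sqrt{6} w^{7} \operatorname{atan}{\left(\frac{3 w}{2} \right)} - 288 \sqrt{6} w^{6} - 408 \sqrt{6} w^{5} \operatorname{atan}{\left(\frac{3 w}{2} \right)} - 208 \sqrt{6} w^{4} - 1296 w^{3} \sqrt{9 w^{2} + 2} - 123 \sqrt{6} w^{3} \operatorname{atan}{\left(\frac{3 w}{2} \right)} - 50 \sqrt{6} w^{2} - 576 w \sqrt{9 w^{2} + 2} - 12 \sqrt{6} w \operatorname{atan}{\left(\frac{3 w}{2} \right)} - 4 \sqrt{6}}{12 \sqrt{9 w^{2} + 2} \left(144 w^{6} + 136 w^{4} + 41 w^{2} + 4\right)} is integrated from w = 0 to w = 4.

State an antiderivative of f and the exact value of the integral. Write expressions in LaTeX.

Antiderivative: F(w) = - \frac{\sqrt{\frac{3 w^{2}}{2} + \frac{1}{3}} \operatorname{atan}{\left(\frac{3 w}{2} \right)}}{6} + \frac{3}{2 \left(4 w^{2} + 1\right)}; value = - \frac{96}{65} - \frac{\sqrt{219} \operatorname{atan}{\left(6 \right)}}{18}

Since d/dw undoes antidifferentiation here, F'(w) = f(w) is required of F(w).
F(w) = - \frac{\sqrt{\frac{3 w^{2}}{2} + \frac{1}{3}} \operatorname{atan}{\left(\frac{3 w}{2} \right)}}{6} + \frac{3}{2 \left(4 w^{2} + 1\right)} is an antiderivative of f.
Check: d/dw[- \frac{\sqrt{\frac{3 w^{2}}{2} + \frac{1}{3}} \operatorname{atan}{\left(\frac{3 w}{2} \right)}}{6} + \frac{3}{2 \left(4 w^{2} + 1\right)}] = \frac{- 432 \sqrt{6} w^{7} \operatorname{atan}{\left(\frac{3 w}{2} \right)} - 288 \sqrt{6} w^{6} - 408 \sqrt{6} w^{5} \operatorname{atan}{\left(\frac{3 w}{2} \right)} - 208 \sqrt{6} w^{4} - 1296 w^{3} \sqrt{9 w^{2} + 2} - 123 \sqrt{6} w^{3} \operatorname{atan}{\left(\frac{3 w}{2} \right)} - 50 \sqrt{6} w^{2} - 576 w \sqrt{9 w^{2} + 2} - 12 \sqrt{6} w \operatorname{atan}{\left(\frac{3 w}{2} \right)} - 4 \sqrt{6}}{1728 w^{6} \sqrt{9 w^{2} + 2} + 1632 w^{4} \sqrt{9 w^{2} + 2} + 492 w^{2} \sqrt{9 w^{2} + 2} + 48 \sqrt{9 w^{2} + 2}}, which equals f(w).
F(4) = - \frac{\sqrt{219} \operatorname{atan}{\left(6 \right)}}{18} + \frac{3}{130}; F(0) = \frac{3}{2}.
Integral = F(4) - F(0) = - \frac{96}{65} - \frac{\sqrt{219} \operatorname{atan}{\left(6 \right)}}{18}.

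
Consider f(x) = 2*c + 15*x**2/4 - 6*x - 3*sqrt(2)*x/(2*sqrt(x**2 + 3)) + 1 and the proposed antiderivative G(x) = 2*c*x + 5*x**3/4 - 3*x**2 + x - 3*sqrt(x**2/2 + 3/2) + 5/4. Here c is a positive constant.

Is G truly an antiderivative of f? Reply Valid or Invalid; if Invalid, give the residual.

d/dx[G] = (8*c*sqrt(x**2 + 3) + 15*x**2*sqrt(x**2 + 3) - 24*x*sqrt(x**2 + 3) - 6*sqrt(2)*x + 4*sqrt(x**2 + 3))/(4*sqrt(x**2 + 3))
This equals f(x) exactly, so the claim holds.

Valid. The derivative of G reproduces f.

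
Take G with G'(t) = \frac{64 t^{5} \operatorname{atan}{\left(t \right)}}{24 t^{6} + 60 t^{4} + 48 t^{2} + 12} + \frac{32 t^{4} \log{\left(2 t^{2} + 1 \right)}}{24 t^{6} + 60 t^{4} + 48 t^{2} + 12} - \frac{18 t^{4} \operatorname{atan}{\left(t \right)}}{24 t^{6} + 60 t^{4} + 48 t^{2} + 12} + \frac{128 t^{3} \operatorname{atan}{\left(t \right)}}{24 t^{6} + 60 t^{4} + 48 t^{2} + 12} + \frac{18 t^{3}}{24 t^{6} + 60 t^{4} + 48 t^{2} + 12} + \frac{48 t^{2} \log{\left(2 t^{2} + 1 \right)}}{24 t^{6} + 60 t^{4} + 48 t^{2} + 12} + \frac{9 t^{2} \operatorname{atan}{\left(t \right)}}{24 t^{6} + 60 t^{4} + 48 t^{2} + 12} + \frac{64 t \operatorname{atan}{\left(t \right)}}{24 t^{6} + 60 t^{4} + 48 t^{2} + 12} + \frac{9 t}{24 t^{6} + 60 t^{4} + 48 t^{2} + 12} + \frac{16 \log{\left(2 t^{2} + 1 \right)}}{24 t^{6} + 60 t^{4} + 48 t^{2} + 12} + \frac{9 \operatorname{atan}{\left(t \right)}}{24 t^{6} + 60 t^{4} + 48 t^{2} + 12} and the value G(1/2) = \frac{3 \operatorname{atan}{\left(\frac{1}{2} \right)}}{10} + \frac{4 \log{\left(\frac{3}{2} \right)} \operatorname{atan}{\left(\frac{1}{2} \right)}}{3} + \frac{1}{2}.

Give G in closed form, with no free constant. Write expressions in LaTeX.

G(t) = - \left(- \frac{3 t}{4 \left(t^{2} + 1\right)} - \frac{4 \log{\left(2 t^{2} + 1 \right)}}{3}\right) \operatorname{atan}{\left(t \right)} + \frac{1}{2}

G'(t) has the shape u'v + uv' for u = \frac{3 t}{4 \left(t^{2} + 1\right)} + \frac{4 \log{\left(2 t^{2} + 1 \right)}}{3} and v = \operatorname{atan}{\left(t \right)} — it is the derivative of the product u*v.
A general antiderivative is - \left(- \frac{3 t}{4 \left(t^{2} + 1\right)} - \frac{4 \log{\left(2 t^{2} + 1 \right)}}{3}\right) \operatorname{atan}{\left(t \right)} + C.
The condition gives C = \frac{3 \operatorname{atan}{\left(\frac{1}{2} \right)}}{10} + \frac{4 \log{\left(\frac{3}{2} \right)} \operatorname{atan}{\left(\frac{1}{2} \right)}}{3} + \frac{1}{2} - (\frac{3 \operatorname{atan}{\left(\frac{1}{2} \right)}}{10} + \frac{4 \log{\left(\frac{3}{2} \right)} \operatorname{atan}{\left(\frac{1}{2} \right)}}{3}) = \frac{1}{2}.
So G(t) = - \left(- \frac{3 t}{4 \left(t^{2} + 1\right)} - \frac{4 \log{\left(2 t^{2} + 1 \right)}}{3}\right) \operatorname{atan}{\left(t \right)} + \frac{1}{2}.
Check: d/dt[- \left(- \frac{3 t}{4 \left(t^{2} + 1\right)} - \frac{4 \log{\left(2 t^{2} + 1 \right)}}{3}\right) \operatorname{atan}{\left(t \right)} + \frac{1}{2}] = \frac{64 t^{5} \operatorname{atan}{\left(t \right)} + 32 t^{4} \log{\left(2 t^{2} + 1 \right)} - 18 t^{4} \operatorname{atan}{\left(t \right)} + 128 t^{3} \operatorname{atan}{\left(t \right)} + 18 t^{3} + 48 t^{2} \log{\left(2 t^{2} + 1 \right)} + 9 t^{2} \operatorname{atan}{\left(t \right)} + 64 t \operatorname{atan}{\left(t \right)} + 9 t + 16 \log{\left(2 t^{2} + 1 \right)} + 9 \operatorname{atan}{\left(t \right)}}{24 t^{6} + 60 t^{4} + 48 t^{2} + 12}, which equals G'(t).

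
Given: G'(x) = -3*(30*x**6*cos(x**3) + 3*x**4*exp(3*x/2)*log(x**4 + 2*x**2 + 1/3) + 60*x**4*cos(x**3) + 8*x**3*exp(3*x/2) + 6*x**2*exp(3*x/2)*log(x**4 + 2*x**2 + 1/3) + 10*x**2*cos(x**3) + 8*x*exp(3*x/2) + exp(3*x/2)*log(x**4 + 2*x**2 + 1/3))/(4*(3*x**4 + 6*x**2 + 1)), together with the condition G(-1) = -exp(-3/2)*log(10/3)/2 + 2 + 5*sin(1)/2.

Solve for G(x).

G(x) = -exp(3*x/2)*log(x**4 + 2*x**2 + 1/3)/2 - 5*sin(x**3)/2 + 2

A candidate passes only if d/dx[G] lands on the given G'(x) exactly.
A general antiderivative is -exp(3*x/2)*log(x**4 + 2*x**2 + 1/3)/2 - 5*sin(x**3)/2 + C.
The condition gives C = -exp(-3/2)*log(10/3)/2 + 2 + 5*sin(1)/2 - (-exp(-3/2)*log(10/3)/2 + 5*sin(1)/2) = 2.
So G(x) = -exp(3*x/2)*log(x**4 + 2*x**2 + 1/3)/2 - 5*sin(x**3)/2 + 2.
Check: d/dx[-exp(3*x/2)*log(x**4 + 2*x**2 + 1/3)/2 - 5*sin(x**3)/2 + 2] = (-90*x**6*cos(x**3) - 9*x**4*exp(3*x/2)*log(x**4 + 2*x**2 + 1/3) - 180*x**4*cos(x**3) - 24*x**3*exp(3*x/2) - 18*x**2*exp(3*x/2)*log(x**4 + 2*x**2 + 1/3) - 30*x**2*cos(x**3) - 24*x*exp(3*x/2) - 3*exp(3*x/2)*log(x**4 + 2*x**2 + 1/3))/(12*x**4 + 24*x**2 + 4), which equals G'(x).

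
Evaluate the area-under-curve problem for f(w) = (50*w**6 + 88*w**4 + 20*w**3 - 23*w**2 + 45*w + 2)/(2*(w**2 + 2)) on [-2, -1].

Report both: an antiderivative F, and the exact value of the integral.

Antiderivative: F(w) = 5*w**5 - 2*w**3 + 5*w**2 + w/2 + 5*log(w**2/2 + 1)/4; value = -5*log(3)/4 + 5*log(3/2)/4 + 253/2

A first test for any F(w): its w-derivative must equal f(w) identically.
F(w) = 5*w**5 - 2*w**3 + 5*w**2 + w/2 + 5*log(w**2/2 + 1)/4 is an antiderivative of f.
Check: d/dw[5*w**5 - 2*w**3 + 5*w**2 + w/2 + 5*log(w**2/2 + 1)/4] = (50*w**6 + 88*w**4 + 20*w**3 - 23*w**2 + 45*w + 2)/(2*w**2 + 4), which equals f(w).
F(-1) = 5*log(3/2)/4 + 3/2; F(-2) = -125 + 5*log(3)/4.
Integral = F(-1) - F(-2) = -5*log(3)/4 + 5*log(3/2)/4 + 253/2.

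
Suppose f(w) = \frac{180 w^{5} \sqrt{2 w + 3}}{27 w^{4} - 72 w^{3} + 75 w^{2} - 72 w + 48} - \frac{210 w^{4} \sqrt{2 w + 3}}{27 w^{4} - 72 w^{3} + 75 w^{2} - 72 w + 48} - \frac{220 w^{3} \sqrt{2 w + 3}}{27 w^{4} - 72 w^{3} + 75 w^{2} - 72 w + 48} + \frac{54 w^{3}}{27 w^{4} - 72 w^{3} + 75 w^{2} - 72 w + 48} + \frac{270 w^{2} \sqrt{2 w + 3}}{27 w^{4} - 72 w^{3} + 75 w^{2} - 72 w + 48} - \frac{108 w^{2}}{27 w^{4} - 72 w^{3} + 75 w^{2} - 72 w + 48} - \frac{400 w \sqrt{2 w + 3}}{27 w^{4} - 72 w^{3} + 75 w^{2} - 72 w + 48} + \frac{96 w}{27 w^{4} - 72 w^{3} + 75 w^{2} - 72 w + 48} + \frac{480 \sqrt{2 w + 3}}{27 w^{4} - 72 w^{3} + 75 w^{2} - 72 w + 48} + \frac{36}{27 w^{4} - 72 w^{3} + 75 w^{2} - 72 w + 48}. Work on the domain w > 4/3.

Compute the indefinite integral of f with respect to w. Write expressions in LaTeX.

Integrate term by term and add the pieces.
Check: d/dw[\frac{8 w^{2} \sqrt{2 w + 3}}{3} + 8 w \sqrt{2 w + 3} + 6 \sqrt{2 w + 3} + \log{\left(3 w^{2} + 3 \right)} - \frac{4}{3 w - 4}] = \frac{360 w^{6} + 120 w^{5} - 1070 w^{4} + 54 w^{3} \sqrt{2 w + 3} - 120 w^{3} - 108 w^{2} \sqrt{2 w + 3} + 10 w^{2} + 96 w \sqrt{2 w + 3} - 240 w + 36 \sqrt{2 w + 3} + 1440}{27 w^{4} \sqrt{2 w + 3} - 72 w^{3} \sqrt{2 w + 3} + 75 w^{2} \sqrt{2 w + 3} - 72 w \sqrt{2 w + 3} + 48 \sqrt{2 w + 3}}, which equals f(w).

F(w) = \frac{8 w^{2} \sqrt{2 w + 3}}{3} + 8 w \sqrt{2 w + 3} + 6 \sqrt{2 w + 3} + \log{\left(3 w^{2} + 3 \right)} - \frac{4}{3 w - 4} + C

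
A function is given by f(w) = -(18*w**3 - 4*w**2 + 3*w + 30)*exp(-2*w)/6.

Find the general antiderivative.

Recognize the product-rule pattern: f = u'v + uv' with u = 3*w**3/2 + 23*w**2/12 + 13*w/6 + 43/12, v = exp(-2*w), so integration by parts undoes it.
Check: d/dw[3*w**3*exp(-2*w)/2 + 23*w**2*exp(-2*w)/12 + 13*w*exp(-2*w)/6 + 43*exp(-2*w)/12] = (-18*w**3 + 4*w**2 - 3*w - 30)*exp(-2*w)/6, which equals f(w).

F(w) = 3*w**3*exp(-2*w)/2 + 23*w**2*exp(-2*w)/12 + 13*w*exp(-2*w)/6 + 43*exp(-2*w)/12 + C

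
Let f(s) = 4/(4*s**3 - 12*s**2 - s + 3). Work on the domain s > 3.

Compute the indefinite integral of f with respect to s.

F(s) = 4*log(s - 3)/35 - 2*log(s - 1/2)/5 + 2*log(s + 1/2)/7 + C

The denominator factors as (s - 3)*(2*s - 1)*(2*s + 1); partial fractions split f into directly integrable pieces: 4/(7*(2*s + 1)) - 4/(5*(2*s - 1)) + 4/(35*(s - 3)).
Check: d/ds[4*log(s - 3)/35 - 2*log(s - 1/2)/5 + 2*log(s + 1/2)/7] = 4/(4*s**3 - 12*s**2 - s + 3) = f(s).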